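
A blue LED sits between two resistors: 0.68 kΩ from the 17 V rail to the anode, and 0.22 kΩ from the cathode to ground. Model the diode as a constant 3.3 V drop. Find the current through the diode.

I ≈ 15 mA

The two resistors are in series with the diode, so KVL gives 17 = I·0.68 + 3.3 + I·0.22.
I = (17 − 3.3) / (0.68 + 0.22) kΩ = 13.7 / 0.9 = 15.2 mA.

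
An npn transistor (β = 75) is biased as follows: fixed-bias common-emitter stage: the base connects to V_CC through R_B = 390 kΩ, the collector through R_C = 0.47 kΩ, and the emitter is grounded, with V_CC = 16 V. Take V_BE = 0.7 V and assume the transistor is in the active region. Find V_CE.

Base loop: V_CC = I_B·R_B + V_BE, so I_B = (16 − 0.7)/390 kΩ = 0.0392 mA.
In the active region I_C = β·I_B = 75 × 0.0392 = 2.94 mA.
Collector loop: V_CE = V_CC − I_C·R_C = 16 − 2.94×0.47 = 14.6 V.
Since V_CE = 14.6 V > V_CE(sat) ≈ 0.2 V, the transistor is in the active region as assumed.

V_CE ≈ 15 V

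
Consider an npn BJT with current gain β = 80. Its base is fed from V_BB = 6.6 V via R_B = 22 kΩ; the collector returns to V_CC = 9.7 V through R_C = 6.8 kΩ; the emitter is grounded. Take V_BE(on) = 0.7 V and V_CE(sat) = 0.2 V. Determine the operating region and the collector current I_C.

Assume active: I_B = (6.6 − 0.7)/22 = 0.268 mA, giving I_C = β·I_B = 21.5 mA.
But then V_CE = 9.7 − 21.5×6.8 = -136 V < V_CE(sat) = 0.2 V — impossible in the active region.
So the transistor is saturated. With V_CE = 0.2 V, I_C = (V_CC − 0.2)/R_C = 9.5/6.8 = 1.4 mA.
Check: β·I_B = 21.5 mA > I_C = 1.4 mA, confirming saturation.

saturation; I_C ≈ 1.4 mA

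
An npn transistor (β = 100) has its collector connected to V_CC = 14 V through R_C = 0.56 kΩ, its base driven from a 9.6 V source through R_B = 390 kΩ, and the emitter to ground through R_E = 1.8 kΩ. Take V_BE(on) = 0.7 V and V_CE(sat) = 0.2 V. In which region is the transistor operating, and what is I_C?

Assume active. Base-emitter loop: I_B = (V_BB − V_BE)/(R_B + (β+1)R_E) = (9.6 − 0.7)/(390 + 101×1.8) = 0.0156 mA.
I_C = β·I_B = 100×0.0156 = 1.56 mA.
V_CE = V_CC − I_C·R_C − I_E·R_E = 14 − 1.56×0.56 − 1.57×1.8 = 10.3 V > V_CE(sat), so the active-region assumption holds.

active; I_C ≈ 1.6 mA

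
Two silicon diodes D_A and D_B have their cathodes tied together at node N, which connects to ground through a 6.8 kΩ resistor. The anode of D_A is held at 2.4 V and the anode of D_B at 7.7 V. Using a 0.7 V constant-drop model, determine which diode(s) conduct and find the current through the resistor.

Assume both conduct. Then node N would need to be at both 2.4−0.7 = 1.7 V and 7.7−0.7 = 7 V, which is impossible.
Assume only D_B conducts: V_N = 7.7 − 0.7 = 7 V, so I_R = 7/6.8 = 1.03 mA.
Check D_A: its anode-to-cathode voltage is 2.4 − 7 = -4.6 V < 0.7 V, so it is off. The assumption is consistent.

Only D_B conducts; I_R ≈ 1 mA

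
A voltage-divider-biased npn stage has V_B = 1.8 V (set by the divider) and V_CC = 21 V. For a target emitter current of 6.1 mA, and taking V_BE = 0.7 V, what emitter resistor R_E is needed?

R_E ≈ 0.18 kΩ

V_E = V_B − V_BE = 1.8 − 0.7 = 1.1 V.
R_E = V_E / I_E = 1.1 / 6.1 = 0.18 kΩ.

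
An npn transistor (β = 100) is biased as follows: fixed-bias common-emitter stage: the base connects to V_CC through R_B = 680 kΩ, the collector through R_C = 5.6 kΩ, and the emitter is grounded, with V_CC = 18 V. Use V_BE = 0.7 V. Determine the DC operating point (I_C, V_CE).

Base loop: V_CC = I_B·R_B + V_BE, so I_B = (18 − 0.7)/680 kΩ = 0.0254 mA.
In the active region I_C = β·I_B = 100 × 0.0254 = 2.54 mA.
Collector loop: V_CE = V_CC − I_C·R_C = 18 − 2.54×5.6 = 3.75 V.
Since V_CE = 3.75 V > V_CE(sat) ≈ 0.2 V, the transistor is in the active region as assumed.

I_C ≈ 2.5 mA, V_CE ≈ 3.8 V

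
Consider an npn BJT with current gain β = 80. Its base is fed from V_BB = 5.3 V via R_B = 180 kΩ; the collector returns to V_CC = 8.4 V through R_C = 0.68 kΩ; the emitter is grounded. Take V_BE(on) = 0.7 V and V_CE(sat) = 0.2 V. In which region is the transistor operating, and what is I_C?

Assume active. Base-emitter loop: I_B = (V_BB − V_BE)/R_B = (5.3 − 0.7)/180 = 0.0256 mA.
I_C = β·I_B = 80×0.0256 = 2.04 mA.
V_CE = V_CC − I_C·R_C = 8.4 − 2.04×0.68 = 7.01 V > V_CE(sat), so the active-region assumption holds.

active; I_C ≈ 2 mA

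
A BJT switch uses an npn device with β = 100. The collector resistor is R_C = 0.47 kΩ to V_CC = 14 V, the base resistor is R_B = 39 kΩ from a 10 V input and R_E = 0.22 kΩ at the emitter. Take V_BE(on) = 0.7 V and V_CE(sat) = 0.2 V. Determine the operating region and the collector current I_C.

Assume active. Base-emitter loop: I_B = (V_BB − V_BE)/(R_B + (β+1)R_E) = (10 − 0.7)/(39 + 101×0.22) = 0.152 mA.
I_C = β·I_B = 100×0.152 = 15.2 mA.
V_CE = V_CC − I_C·R_C − I_E·R_E = 14 − 15.2×0.47 − 15.3×0.22 = 3.48 V > V_CE(sat), so the active-region assumption holds.

active; I_C ≈ 15 mA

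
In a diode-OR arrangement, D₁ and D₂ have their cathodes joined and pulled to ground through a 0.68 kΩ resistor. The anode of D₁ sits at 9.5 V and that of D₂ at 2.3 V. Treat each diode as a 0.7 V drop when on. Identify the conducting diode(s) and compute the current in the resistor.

Assume both conduct. Then node N would need to be at both 9.5−0.7 = 8.8 V and 2.3−0.7 = 1.6 V, which is impossible.
Assume only D₁ conducts: V_N = 9.5 − 0.7 = 8.8 V, so I_R = 8.8/0.68 = 12.9 mA.
Check D₂: its anode-to-cathode voltage is 2.3 − 8.8 = -6.5 V < 0.7 V, so it is off. The assumption is consistent.

Only D₁ conducts; I_R ≈ 13 mA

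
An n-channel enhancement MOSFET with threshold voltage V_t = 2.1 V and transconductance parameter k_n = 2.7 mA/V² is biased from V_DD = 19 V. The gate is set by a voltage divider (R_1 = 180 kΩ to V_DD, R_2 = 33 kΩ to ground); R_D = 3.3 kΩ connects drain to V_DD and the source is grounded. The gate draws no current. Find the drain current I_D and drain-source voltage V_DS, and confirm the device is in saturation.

I_D ≈ 0.96 mA, V_DS ≈ 16 V

V_G = V_DD·R_2/(R_1+R_2) = 19×33/213 = 2.94 V. With the source grounded, V_GS = V_G = 2.94 V.
Assume saturation: I_D = (k_n/2)(V_GS − V_t)² = (2.7/2)×(2.94 − 2.1)² = 1.35×0.844² = 0.961 mA.
V_DS = V_DD − I_D·R_D = 19 − 0.961×3.3 = 15.8 V.
Saturation requires V_DS ≥ V_GS − V_t = 0.844 V; 15.8 ≥ 0.844 ✓.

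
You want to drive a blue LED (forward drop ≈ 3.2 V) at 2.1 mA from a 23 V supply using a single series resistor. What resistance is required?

R ≈ 9.4 kΩ

The resistor drops V_S − V_D = 23 − 3.2 = 19.8 V at 2.1 mA.
R = 19.8 V / 2.1 mA = 9.43 kΩ.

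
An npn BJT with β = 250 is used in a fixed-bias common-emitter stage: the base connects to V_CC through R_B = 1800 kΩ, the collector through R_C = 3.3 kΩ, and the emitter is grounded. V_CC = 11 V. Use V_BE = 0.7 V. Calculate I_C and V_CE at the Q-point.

I_C ≈ 1.4 mA, V_CE ≈ 6.3 V

Base loop: V_CC = I_B·R_B + V_BE, so I_B = (11 − 0.7)/1800 kΩ = 0.00572 mA.
In the active region I_C = β·I_B = 250 × 0.00572 = 1.43 mA.
Collector loop: V_CE = V_CC − I_C·R_C = 11 − 1.43×3.3 = 6.28 V.
Since V_CE = 6.28 V > V_CE(sat) ≈ 0.2 V, the transistor is in the active region as assumed.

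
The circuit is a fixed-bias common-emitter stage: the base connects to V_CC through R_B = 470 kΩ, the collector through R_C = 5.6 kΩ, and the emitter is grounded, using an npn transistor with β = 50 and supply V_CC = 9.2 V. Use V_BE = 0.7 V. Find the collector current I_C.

I_C ≈ 0.9 mA

Base loop: V_CC = I_B·R_B + V_BE, so I_B = (9.2 − 0.7)/470 kΩ = 0.0181 mA.
In the active region I_C = β·I_B = 50 × 0.0181 = 0.904 mA.
Collector loop: V_CE = V_CC − I_C·R_C = 9.2 − 0.904×5.6 = 4.14 V.
Since V_CE = 4.14 V > V_CE(sat) ≈ 0.2 V, the transistor is in the active region as assumed.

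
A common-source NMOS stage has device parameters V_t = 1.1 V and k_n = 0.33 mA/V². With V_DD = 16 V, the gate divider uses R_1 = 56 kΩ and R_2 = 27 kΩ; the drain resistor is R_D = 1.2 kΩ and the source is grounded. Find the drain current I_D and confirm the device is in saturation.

I_D ≈ 2.8 mA

V_G = V_DD·R_2/(R_1+R_2) = 16×27/83 = 5.2 V. With the source grounded, V_GS = V_G = 5.2 V.
Assume saturation: I_D = (k_n/2)(V_GS − V_t)² = (0.33/2)×(5.2 − 1.1)² = 0.165×4.1² = 2.78 mA.
V_DS = V_DD − I_D·R_D = 16 − 2.78×1.2 = 12.7 V.
Saturation requires V_DS ≥ V_GS − V_t = 4.1 V; 12.7 ≥ 4.1 ✓.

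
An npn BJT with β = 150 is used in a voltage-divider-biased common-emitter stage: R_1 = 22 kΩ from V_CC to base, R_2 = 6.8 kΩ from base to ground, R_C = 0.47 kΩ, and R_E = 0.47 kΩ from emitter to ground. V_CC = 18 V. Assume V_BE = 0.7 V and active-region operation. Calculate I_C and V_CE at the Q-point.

I_C ≈ 7 mA, V_CE ≈ 11 V

Thevenize the base divider: V_Th = V_CC·R_2/(R_1+R_2) = 18×6.8/28.8 = 4.25 V, R_Th = R_1‖R_2 = 5.19 kΩ.
Base-emitter loop: V_Th = I_B·R_Th + V_BE + (β+1)I_B·R_E, so I_B = (4.25 − 0.7) / (5.19 + 151×0.47) = 0.0466 mA.
I_C = β·I_B = 150×0.0466 = 6.99 mA, and I_E = (β+1)I_B = 7.04 mA.
V_CE = V_CC − I_C·R_C − I_E·R_E = 18 − 6.99×0.47 − 7.04×0.47 = 11.4 V.
V_CE = 11.4 V > 0.2 V confirms active-region operation.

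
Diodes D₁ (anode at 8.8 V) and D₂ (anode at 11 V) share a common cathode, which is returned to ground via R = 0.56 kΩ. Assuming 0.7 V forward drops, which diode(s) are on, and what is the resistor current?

Only D₂ conducts; I_R ≈ 18 mA

Assume both conduct. Then node N would need to be at both 8.8−0.7 = 8.1 V and 11−0.7 = 10.3 V, which is impossible.
Assume only D₂ conducts: V_N = 11 − 0.7 = 10.3 V, so I_R = 10.3/0.56 = 18.4 mA.
Check D₁: its anode-to-cathode voltage is 8.8 − 10.3 = -1.5 V < 0.7 V, so it is off. The assumption is consistent.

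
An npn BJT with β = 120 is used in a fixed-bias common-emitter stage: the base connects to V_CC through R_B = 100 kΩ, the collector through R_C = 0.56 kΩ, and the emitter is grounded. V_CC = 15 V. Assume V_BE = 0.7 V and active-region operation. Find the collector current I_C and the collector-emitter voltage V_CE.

I_C ≈ 17 mA, V_CE ≈ 5.4 V

Base loop: V_CC = I_B·R_B + V_BE, so I_B = (15 − 0.7)/100 kΩ = 0.143 mA.
In the active region I_C = β·I_B = 120 × 0.143 = 17.2 mA.
Collector loop: V_CE = V_CC − I_C·R_C = 15 − 17.2×0.56 = 5.39 V.
Since V_CE = 5.39 V > V_CE(sat) ≈ 0.2 V, the transistor is in the active region as assumed.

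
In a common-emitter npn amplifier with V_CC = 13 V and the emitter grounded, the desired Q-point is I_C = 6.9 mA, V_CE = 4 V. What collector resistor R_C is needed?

R_C ≈ 1.3 kΩ

Collector loop: V_CC = I_C·R_C + V_CE.
R_C = (V_CC − V_CE)/I_C = (13 − 4)/6.9 = 1.3 kΩ.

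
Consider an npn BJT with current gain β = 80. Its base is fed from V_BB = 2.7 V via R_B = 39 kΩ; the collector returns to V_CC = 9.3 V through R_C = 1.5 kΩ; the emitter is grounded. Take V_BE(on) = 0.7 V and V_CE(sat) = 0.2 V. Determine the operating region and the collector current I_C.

Assume active. Base-emitter loop: I_B = (V_BB − V_BE)/R_B = (2.7 − 0.7)/39 = 0.0513 mA.
I_C = β·I_B = 80×0.0513 = 4.1 mA.
V_CE = V_CC − I_C·R_C = 9.3 − 4.1×1.5 = 3.15 V > V_CE(sat), so the active-region assumption holds.

active; I_C ≈ 4.1 mA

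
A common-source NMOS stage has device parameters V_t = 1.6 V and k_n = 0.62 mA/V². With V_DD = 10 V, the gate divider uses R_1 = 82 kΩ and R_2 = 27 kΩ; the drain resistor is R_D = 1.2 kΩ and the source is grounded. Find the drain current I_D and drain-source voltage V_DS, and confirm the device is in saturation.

I_D ≈ 0.24 mA, V_DS ≈ 9.7 V

V_G = V_DD·R_2/(R_1+R_2) = 10×27/109 = 2.48 V. With the source grounded, V_GS = V_G = 2.48 V.
Assume saturation: I_D = (k_n/2)(V_GS − V_t)² = (0.62/2)×(2.48 − 1.6)² = 0.31×0.877² = 0.238 mA.
V_DS = V_DD − I_D·R_D = 10 − 0.238×1.2 = 9.71 V.
Saturation requires V_DS ≥ V_GS − V_t = 0.877 V; 9.71 ≥ 0.877 ✓.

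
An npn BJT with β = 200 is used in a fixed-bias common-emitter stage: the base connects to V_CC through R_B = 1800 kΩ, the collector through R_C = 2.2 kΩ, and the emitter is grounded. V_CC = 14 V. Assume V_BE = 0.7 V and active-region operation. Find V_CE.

Base loop: V_CC = I_B·R_B + V_BE, so I_B = (14 − 0.7)/1800 kΩ = 0.00739 mA.
In the active region I_C = β·I_B = 200 × 0.00739 = 1.48 mA.
Collector loop: V_CE = V_CC − I_C·R_C = 14 − 1.48×2.2 = 10.7 V.
Since V_CE = 10.7 V > V_CE(sat) ≈ 0.2 V, the transistor is in the active region as assumed.

V_CE ≈ 11 V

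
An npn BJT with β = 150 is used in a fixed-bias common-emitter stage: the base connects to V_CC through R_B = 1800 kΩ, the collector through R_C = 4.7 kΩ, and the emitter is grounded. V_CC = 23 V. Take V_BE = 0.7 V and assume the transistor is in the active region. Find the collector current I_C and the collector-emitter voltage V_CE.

Base loop: V_CC = I_B·R_B + V_BE, so I_B = (23 − 0.7)/1800 kΩ = 0.0124 mA.
In the active region I_C = β·I_B = 150 × 0.0124 = 1.86 mA.
Collector loop: V_CE = V_CC − I_C·R_C = 23 − 1.86×4.7 = 14.3 V.
Since V_CE = 14.3 V > V_CE(sat) ≈ 0.2 V, the transistor is in the active region as assumed.

I_C ≈ 1.9 mA, V_CE ≈ 14 V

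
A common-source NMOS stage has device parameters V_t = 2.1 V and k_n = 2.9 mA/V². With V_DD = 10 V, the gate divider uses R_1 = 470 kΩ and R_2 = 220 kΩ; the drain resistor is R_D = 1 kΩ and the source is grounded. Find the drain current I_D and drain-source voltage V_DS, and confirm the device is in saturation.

V_G = V_DD·R_2/(R_1+R_2) = 10×220/690 = 3.19 V. With the source grounded, V_GS = V_G = 3.19 V.
Assume saturation: I_D = (k_n/2)(V_GS − V_t)² = (2.9/2)×(3.19 − 2.1)² = 1.45×1.09² = 1.72 mA.
V_DS = V_DD − I_D·R_D = 10 − 1.72×1 = 8.28 V.
Saturation requires V_DS ≥ V_GS − V_t = 1.09 V; 8.28 ≥ 1.09 ✓.

I_D ≈ 1.7 mA, V_DS ≈ 8.3 V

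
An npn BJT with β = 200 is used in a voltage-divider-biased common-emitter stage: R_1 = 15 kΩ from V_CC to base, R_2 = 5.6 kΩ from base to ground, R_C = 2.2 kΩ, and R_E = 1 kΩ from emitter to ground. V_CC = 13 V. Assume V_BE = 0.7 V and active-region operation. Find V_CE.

Thevenize the base divider: V_Th = V_CC·R_2/(R_1+R_2) = 13×5.6/20.6 = 3.53 V, R_Th = R_1‖R_2 = 4.08 kΩ.
Base-emitter loop: V_Th = I_B·R_Th + V_BE + (β+1)I_B·R_E, so I_B = (3.53 − 0.7) / (4.08 + 201×1) = 0.0138 mA.
I_C = β·I_B = 200×0.0138 = 2.76 mA, and I_E = (β+1)I_B = 2.78 mA.
V_CE = V_CC − I_C·R_C − I_E·R_E = 13 − 2.76×2.2 − 2.78×1 = 4.14 V.
V_CE = 4.14 V > 0.2 V confirms active-region operation.

V_CE ≈ 4.1 V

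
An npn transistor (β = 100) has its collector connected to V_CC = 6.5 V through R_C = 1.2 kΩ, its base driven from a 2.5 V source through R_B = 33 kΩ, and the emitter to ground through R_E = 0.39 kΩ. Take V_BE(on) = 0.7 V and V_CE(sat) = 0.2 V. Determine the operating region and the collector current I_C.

Assume active. Base-emitter loop: I_B = (V_BB − V_BE)/(R_B + (β+1)R_E) = (2.5 − 0.7)/(33 + 101×0.39) = 0.0249 mA.
I_C = β·I_B = 100×0.0249 = 2.49 mA.
V_CE = V_CC − I_C·R_C − I_E·R_E = 6.5 − 2.49×1.2 − 2.51×0.39 = 2.54 V > V_CE(sat), so the active-region assumption holds.

active; I_C ≈ 2.5 mA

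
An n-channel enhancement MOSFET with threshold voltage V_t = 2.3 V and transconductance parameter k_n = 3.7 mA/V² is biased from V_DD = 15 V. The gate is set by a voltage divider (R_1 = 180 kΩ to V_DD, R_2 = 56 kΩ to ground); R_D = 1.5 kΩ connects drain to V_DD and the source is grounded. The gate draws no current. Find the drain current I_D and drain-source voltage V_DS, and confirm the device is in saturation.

V_G = V_DD·R_2/(R_1+R_2) = 15×56/236 = 3.56 V. With the source grounded, V_GS = V_G = 3.56 V.
Assume saturation: I_D = (k_n/2)(V_GS − V_t)² = (3.7/2)×(3.56 − 2.3)² = 1.85×1.26² = 2.93 mA.
V_DS = V_DD − I_D·R_D = 15 − 2.93×1.5 = 10.6 V.
Saturation requires V_DS ≥ V_GS − V_t = 1.26 V; 10.6 ≥ 1.26 ✓.

I_D ≈ 2.9 mA, V_DS ≈ 11 V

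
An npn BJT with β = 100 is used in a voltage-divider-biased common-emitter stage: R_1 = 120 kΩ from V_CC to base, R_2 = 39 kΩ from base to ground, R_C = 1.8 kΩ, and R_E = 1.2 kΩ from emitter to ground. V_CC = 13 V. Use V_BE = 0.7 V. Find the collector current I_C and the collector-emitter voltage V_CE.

I_C ≈ 1.7 mA, V_CE ≈ 8 V

Thevenize the base divider: V_Th = V_CC·R_2/(R_1+R_2) = 13×39/159 = 3.19 V, R_Th = R_1‖R_2 = 29.4 kΩ.
Base-emitter loop: V_Th = I_B·R_Th + V_BE + (β+1)I_B·R_E, so I_B = (3.19 − 0.7) / (29.4 + 101×1.2) = 0.0165 mA.
I_C = β·I_B = 100×0.0165 = 1.65 mA, and I_E = (β+1)I_B = 1.67 mA.
V_CE = V_CC − I_C·R_C − I_E·R_E = 13 − 1.65×1.8 − 1.67×1.2 = 8.02 V.
V_CE = 8.02 V > 0.2 V confirms active-region operation.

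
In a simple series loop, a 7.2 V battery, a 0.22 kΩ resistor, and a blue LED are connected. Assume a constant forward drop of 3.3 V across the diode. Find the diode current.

KVL around the loop: 7.2 = V_D + I·R = 3.3 + I × 0.22 kΩ.
So I = (7.2 − 3.3) / 0.22 kΩ = 3.9 / 0.22 = 17.7 mA.

I ≈ 18 mA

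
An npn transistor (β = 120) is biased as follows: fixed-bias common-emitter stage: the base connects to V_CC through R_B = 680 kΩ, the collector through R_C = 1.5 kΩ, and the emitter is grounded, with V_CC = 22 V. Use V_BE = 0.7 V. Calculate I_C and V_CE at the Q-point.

I_C ≈ 3.8 mA, V_CE ≈ 16 V

Base loop: V_CC = I_B·R_B + V_BE, so I_B = (22 − 0.7)/680 kΩ = 0.0313 mA.
In the active region I_C = β·I_B = 120 × 0.0313 = 3.76 mA.
Collector loop: V_CE = V_CC − I_C·R_C = 22 − 3.76×1.5 = 16.4 V.
Since V_CE = 16.4 V > V_CE(sat) ≈ 0.2 V, the transistor is in the active region as assumed.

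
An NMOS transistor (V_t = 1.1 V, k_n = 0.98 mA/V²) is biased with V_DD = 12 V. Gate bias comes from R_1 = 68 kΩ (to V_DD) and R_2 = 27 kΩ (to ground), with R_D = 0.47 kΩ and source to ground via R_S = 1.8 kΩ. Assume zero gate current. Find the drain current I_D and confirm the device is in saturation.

I_D ≈ 0.65 mA

V_G = V_DD·R_2/(R_1+R_2) = 12×27/95 = 3.41 V.
Assume saturation: I_D = (k_n/2)(V_GS − V_t)² with V_GS = V_G − I_D·R_S = 3.41 − 1.8·I_D.
Substituting gives 1.59·I_D² − 5.08·I_D + 2.62 = 0, with roots I_D = 0.646 or 2.55 mA.
The root I_D = 2.55 mA gives V_GS = -1.18 V ≤ V_t, so take I_D = 0.646 mA.
Then V_GS = 2.25 V and V_DS = V_DD − I_D(R_D+R_S) = 12 − 0.646×2.27 = 10.5 V.
Saturation requires V_DS ≥ V_GS − V_t = 1.15 V; 10.5 ≥ 1.15 ✓.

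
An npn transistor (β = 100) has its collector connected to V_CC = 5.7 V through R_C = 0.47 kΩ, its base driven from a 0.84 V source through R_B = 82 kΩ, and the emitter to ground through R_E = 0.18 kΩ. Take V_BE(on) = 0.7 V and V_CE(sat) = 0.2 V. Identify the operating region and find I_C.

Assume active. Base-emitter loop: I_B = (V_BB − V_BE)/(R_B + (β+1)R_E) = (0.84 − 0.7)/(82 + 101×0.18) = 0.0014 mA.
I_C = β·I_B = 100×0.0014 = 0.14 mA.
V_CE = V_CC − I_C·R_C − I_E·R_E = 5.7 − 0.14×0.47 − 0.141×0.18 = 5.61 V > V_CE(sat), so the active-region assumption holds.

active; I_C ≈ 0.14 mA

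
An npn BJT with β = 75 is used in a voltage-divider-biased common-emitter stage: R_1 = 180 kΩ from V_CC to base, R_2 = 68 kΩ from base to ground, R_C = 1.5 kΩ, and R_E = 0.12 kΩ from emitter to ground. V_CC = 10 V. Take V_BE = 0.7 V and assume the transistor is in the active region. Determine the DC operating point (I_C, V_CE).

I_C ≈ 2.6 mA, V_CE ≈ 5.8 V

Thevenize the base divider: V_Th = V_CC·R_2/(R_1+R_2) = 10×68/248 = 2.74 V, R_Th = R_1‖R_2 = 49.4 kΩ.
Base-emitter loop: V_Th = I_B·R_Th + V_BE + (β+1)I_B·R_E, so I_B = (2.74 − 0.7) / (49.4 + 76×0.12) = 0.0349 mA.
I_C = β·I_B = 75×0.0349 = 2.62 mA, and I_E = (β+1)I_B = 2.65 mA.
V_CE = V_CC − I_C·R_C − I_E·R_E = 10 − 2.62×1.5 − 2.65×0.12 = 5.75 V.
V_CE = 5.75 V > 0.2 V confirms active-region operation.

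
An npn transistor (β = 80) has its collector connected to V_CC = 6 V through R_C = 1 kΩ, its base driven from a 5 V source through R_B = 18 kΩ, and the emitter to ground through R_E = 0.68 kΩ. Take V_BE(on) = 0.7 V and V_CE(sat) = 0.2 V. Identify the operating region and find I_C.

saturation; I_C ≈ 3.4 mA

Assume active: I_B = (5 − 0.7)/(18 + 81×0.68) = 0.0588 mA, I_C = β·I_B = 4.71 mA.
Then V_CE = 6 − 4.71×1 − 4.77×0.68 = -1.95 V < 0.2 V — the active assumption fails.
Re-solve with V_CE = 0.2 V. KCL at the emitter: V_E/R_E = (V_BB−0.7−V_E)/R_B + (V_CC−0.2−V_E)/R_C, giving V_E = 2.39 V.
I_C = (V_CC − 0.2 − V_E)/R_C = (5.8 − 2.39)/1 = 3.41 mA.
Check: I_B = (4.3 − 2.39)/18 = 0.106 mA, and β·I_B = 8.49 mA > I_C, confirming saturation.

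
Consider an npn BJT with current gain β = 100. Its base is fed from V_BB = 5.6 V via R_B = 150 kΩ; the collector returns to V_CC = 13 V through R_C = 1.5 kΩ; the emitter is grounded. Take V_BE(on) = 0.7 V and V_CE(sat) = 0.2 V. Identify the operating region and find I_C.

Assume active. Base-emitter loop: I_B = (V_BB − V_BE)/R_B = (5.6 − 0.7)/150 = 0.0327 mA.
I_C = β·I_B = 100×0.0327 = 3.27 mA.
V_CE = V_CC − I_C·R_C = 13 − 3.27×1.5 = 8.1 V > V_CE(sat), so the active-region assumption holds.

active; I_C ≈ 3.3 mA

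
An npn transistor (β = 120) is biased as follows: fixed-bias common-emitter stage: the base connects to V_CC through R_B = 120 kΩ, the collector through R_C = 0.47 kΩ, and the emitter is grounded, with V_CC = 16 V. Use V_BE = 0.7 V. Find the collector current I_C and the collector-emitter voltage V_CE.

Base loop: V_CC = I_B·R_B + V_BE, so I_B = (16 − 0.7)/120 kΩ = 0.128 mA.
In the active region I_C = β·I_B = 120 × 0.128 = 15.3 mA.
Collector loop: V_CE = V_CC − I_C·R_C = 16 − 15.3×0.47 = 8.81 V.
Since V_CE = 8.81 V > V_CE(sat) ≈ 0.2 V, the transistor is in the active region as assumed.

I_C ≈ 15 mA, V_CE ≈ 8.8 V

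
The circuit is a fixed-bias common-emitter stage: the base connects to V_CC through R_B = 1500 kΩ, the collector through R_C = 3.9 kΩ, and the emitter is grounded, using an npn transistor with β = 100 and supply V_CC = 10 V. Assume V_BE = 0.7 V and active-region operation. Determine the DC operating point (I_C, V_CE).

I_C ≈ 0.62 mA, V_CE ≈ 7.6 V

Base loop: V_CC = I_B·R_B + V_BE, so I_B = (10 − 0.7)/1500 kΩ = 0.0062 mA.
In the active region I_C = β·I_B = 100 × 0.0062 = 0.62 mA.
Collector loop: V_CE = V_CC − I_C·R_C = 10 − 0.62×3.9 = 7.58 V.
Since V_CE = 7.58 V > V_CE(sat) ≈ 0.2 V, the transistor is in the active region as assumed.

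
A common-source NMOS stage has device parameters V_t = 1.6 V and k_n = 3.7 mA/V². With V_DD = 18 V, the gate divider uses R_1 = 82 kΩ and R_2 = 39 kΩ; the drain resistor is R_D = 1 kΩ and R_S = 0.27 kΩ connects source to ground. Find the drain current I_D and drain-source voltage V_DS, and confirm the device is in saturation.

V_G = V_DD·R_2/(R_1+R_2) = 18×39/121 = 5.8 V.
Assume saturation: I_D = (k_n/2)(V_GS − V_t)² with V_GS = V_G − I_D·R_S = 5.8 − 0.27·I_D.
Substituting gives 0.135·I_D² − 5.2·I_D + 32.7 = 0, with roots I_D = 7.91 or 30.6 mA.
The root I_D = 30.6 mA gives V_GS = -2.47 V ≤ V_t, so take I_D = 7.91 mA.
Then V_GS = 3.67 V and V_DS = V_DD − I_D(R_D+R_S) = 18 − 7.91×1.27 = 7.96 V.
Saturation requires V_DS ≥ V_GS − V_t = 2.07 V; 7.96 ≥ 2.07 ✓.

I_D ≈ 7.9 mA, V_DS ≈ 8 V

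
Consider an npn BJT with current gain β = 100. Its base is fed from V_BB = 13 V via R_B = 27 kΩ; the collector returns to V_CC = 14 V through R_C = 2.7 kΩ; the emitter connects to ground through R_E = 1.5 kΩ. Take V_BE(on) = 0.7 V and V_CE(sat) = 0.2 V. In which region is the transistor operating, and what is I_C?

saturation; I_C ≈ 3.2 mA

Assume active: I_B = (13 − 0.7)/(27 + 101×1.5) = 0.0689 mA, I_C = β·I_B = 6.89 mA.
Then V_CE = 14 − 6.89×2.7 − 6.96×1.5 = -15 V < 0.2 V — the active assumption fails.
Re-solve with V_CE = 0.2 V. KCL at the emitter: V_E/R_E = (V_BB−0.7−V_E)/R_B + (V_CC−0.2−V_E)/R_C, giving V_E = 5.18 V.
I_C = (V_CC − 0.2 − V_E)/R_C = (13.8 − 5.18)/2.7 = 3.19 mA.
Check: I_B = (12.3 − 5.18)/27 = 0.264 mA, and β·I_B = 26.4 mA > I_C, confirming saturation.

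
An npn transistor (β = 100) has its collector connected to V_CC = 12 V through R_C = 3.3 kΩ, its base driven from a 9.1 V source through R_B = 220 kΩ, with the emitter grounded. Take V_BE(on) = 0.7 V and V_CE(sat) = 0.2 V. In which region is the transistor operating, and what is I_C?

saturation; I_C ≈ 3.6 mA

Assume active: I_B = (9.1 − 0.7)/220 = 0.0382 mA, giving I_C = β·I_B = 3.82 mA.
But then V_CE = 12 − 3.82×3.3 = -0.6 V < V_CE(sat) = 0.2 V — impossible in the active region.
So the transistor is saturated. With V_CE = 0.2 V, I_C = (V_CC − 0.2)/R_C = 11.8/3.3 = 3.58 mA.
Check: β·I_B = 3.82 mA > I_C = 3.58 mA, confirming saturation.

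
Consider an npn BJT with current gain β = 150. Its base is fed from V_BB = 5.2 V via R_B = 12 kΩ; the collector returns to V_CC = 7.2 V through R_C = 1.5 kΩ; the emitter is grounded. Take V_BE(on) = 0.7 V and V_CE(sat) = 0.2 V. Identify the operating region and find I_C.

Assume active: I_B = (5.2 − 0.7)/12 = 0.375 mA, giving I_C = β·I_B = 56.2 mA.
But then V_CE = 7.2 − 56.2×1.5 = -77.2 V < V_CE(sat) = 0.2 V — impossible in the active region.
So the transistor is saturated. With V_CE = 0.2 V, I_C = (V_CC − 0.2)/R_C = 7/1.5 = 4.67 mA.
Check: β·I_B = 56.2 mA > I_C = 4.67 mA, confirming saturation.

saturation; I_C ≈ 4.7 mA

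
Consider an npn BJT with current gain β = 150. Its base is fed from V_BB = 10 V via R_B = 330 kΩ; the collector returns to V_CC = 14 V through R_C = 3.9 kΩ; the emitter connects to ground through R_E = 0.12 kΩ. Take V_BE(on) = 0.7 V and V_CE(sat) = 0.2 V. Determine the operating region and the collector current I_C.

saturation; I_C ≈ 3.4 mA

Assume active: I_B = (10 − 0.7)/(330 + 151×0.12) = 0.0267 mA, I_C = β·I_B = 4.01 mA.
Then V_CE = 14 − 4.01×3.9 − 4.03×0.12 = -2.11 V < 0.2 V — the active assumption fails.
Re-solve with V_CE = 0.2 V. KCL at the emitter: V_E/R_E = (V_BB−0.7−V_E)/R_B + (V_CC−0.2−V_E)/R_C, giving V_E = 0.415 V.
I_C = (V_CC − 0.2 − V_E)/R_C = (13.8 − 0.415)/3.9 = 3.43 mA.
Check: I_B = (9.3 − 0.415)/330 = 0.0269 mA, and β·I_B = 4.04 mA > I_C, confirming saturation.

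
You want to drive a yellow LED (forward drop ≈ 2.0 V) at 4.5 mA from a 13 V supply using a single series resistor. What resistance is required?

R ≈ 2.4 kΩ

The resistor drops V_S − V_D = 13 − 2.0 = 11 V at 4.5 mA.
R = 11 V / 4.5 mA = 2.44 kΩ.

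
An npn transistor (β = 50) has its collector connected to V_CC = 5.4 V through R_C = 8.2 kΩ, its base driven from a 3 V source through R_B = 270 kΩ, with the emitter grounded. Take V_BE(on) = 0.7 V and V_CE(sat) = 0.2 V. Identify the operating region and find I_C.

active; I_C ≈ 0.43 mA

Assume active. Base-emitter loop: I_B = (V_BB − V_BE)/R_B = (3 − 0.7)/270 = 0.00852 mA.
I_C = β·I_B = 50×0.00852 = 0.426 mA.
V_CE = V_CC − I_C·R_C = 5.4 − 0.426×8.2 = 1.91 V > V_CE(sat), so the active-region assumption holds.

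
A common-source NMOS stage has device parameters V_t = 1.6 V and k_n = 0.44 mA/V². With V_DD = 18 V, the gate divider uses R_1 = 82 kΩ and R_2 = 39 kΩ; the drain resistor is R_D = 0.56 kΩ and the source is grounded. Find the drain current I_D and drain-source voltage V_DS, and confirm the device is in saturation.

V_G = V_DD·R_2/(R_1+R_2) = 18×39/121 = 5.8 V. With the source grounded, V_GS = V_G = 5.8 V.
Assume saturation: I_D = (k_n/2)(V_GS − V_t)² = (0.44/2)×(5.8 − 1.6)² = 0.22×4.2² = 3.88 mA.
V_DS = V_DD − I_D·R_D = 18 − 3.88×0.56 = 15.8 V.
Saturation requires V_DS ≥ V_GS − V_t = 4.2 V; 15.8 ≥ 4.2 ✓.

I_D ≈ 3.9 mA, V_DS ≈ 16 V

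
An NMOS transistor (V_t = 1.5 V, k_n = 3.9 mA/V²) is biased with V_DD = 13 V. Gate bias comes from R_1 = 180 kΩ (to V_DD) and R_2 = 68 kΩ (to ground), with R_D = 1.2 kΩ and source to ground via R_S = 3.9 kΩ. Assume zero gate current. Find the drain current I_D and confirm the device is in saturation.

I_D ≈ 0.41 mA

V_G = V_DD·R_2/(R_1+R_2) = 13×68/248 = 3.56 V.
Assume saturation: I_D = (k_n/2)(V_GS − V_t)² with V_GS = V_G − I_D·R_S = 3.56 − 3.9·I_D.
Substituting gives 29.7·I_D² − 32.4·I_D + 8.31 = 0, with roots I_D = 0.412 or 0.681 mA.
The root I_D = 0.681 mA gives V_GS = 0.909 V ≤ V_t, so take I_D = 0.412 mA.
Then V_GS = 1.96 V and V_DS = V_DD − I_D(R_D+R_S) = 13 − 0.412×5.1 = 10.9 V.
Saturation requires V_DS ≥ V_GS − V_t = 0.459 V; 10.9 ≥ 0.459 ✓.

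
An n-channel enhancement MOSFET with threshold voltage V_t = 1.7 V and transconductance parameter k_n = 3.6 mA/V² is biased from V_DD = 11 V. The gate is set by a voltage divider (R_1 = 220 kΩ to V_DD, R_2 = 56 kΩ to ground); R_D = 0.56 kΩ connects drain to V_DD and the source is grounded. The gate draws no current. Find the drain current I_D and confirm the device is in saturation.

V_G = V_DD·R_2/(R_1+R_2) = 11×56/276 = 2.23 V. With the source grounded, V_GS = V_G = 2.23 V.
Assume saturation: I_D = (k_n/2)(V_GS − V_t)² = (3.6/2)×(2.23 − 1.7)² = 1.8×0.532² = 0.509 mA.
V_DS = V_DD − I_D·R_D = 11 − 0.509×0.56 = 10.7 V.
Saturation requires V_DS ≥ V_GS − V_t = 0.532 V; 10.7 ≥ 0.532 ✓.

I_D ≈ 0.51 mA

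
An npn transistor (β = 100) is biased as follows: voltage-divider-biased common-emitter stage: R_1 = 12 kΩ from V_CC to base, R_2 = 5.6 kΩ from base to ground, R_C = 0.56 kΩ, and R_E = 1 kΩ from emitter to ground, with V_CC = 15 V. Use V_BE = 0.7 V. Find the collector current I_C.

Thevenize the base divider: V_Th = V_CC·R_2/(R_1+R_2) = 15×5.6/17.6 = 4.77 V, R_Th = R_1‖R_2 = 3.82 kΩ.
Base-emitter loop: V_Th = I_B·R_Th + V_BE + (β+1)I_B·R_E, so I_B = (4.77 − 0.7) / (3.82 + 101×1) = 0.0389 mA.
I_C = β·I_B = 100×0.0389 = 3.89 mA, and I_E = (β+1)I_B = 3.92 mA.
V_CE = V_CC − I_C·R_C − I_E·R_E = 15 − 3.89×0.56 − 3.92×1 = 8.9 V.
V_CE = 8.9 V > 0.2 V confirms active-region operation.

I_C ≈ 3.9 mA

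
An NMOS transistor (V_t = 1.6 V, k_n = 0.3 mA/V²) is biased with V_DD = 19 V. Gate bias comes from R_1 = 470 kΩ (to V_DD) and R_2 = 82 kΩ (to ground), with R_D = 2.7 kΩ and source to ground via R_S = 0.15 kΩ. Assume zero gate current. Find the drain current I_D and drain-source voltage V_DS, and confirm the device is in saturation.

I_D ≈ 0.21 mA, V_DS ≈ 18 V

V_G = V_DD·R_2/(R_1+R_2) = 19×82/552 = 2.82 V.
Assume saturation: I_D = (k_n/2)(V_GS − V_t)² with V_GS = V_G − I_D·R_S = 2.82 − 0.15·I_D.
Substituting gives 0.00337·I_D² − 1.06·I_D + 0.224 = 0, with roots I_D = 0.213 or 312 mA.
The root I_D = 312 mA gives V_GS = -44 V ≤ V_t, so take I_D = 0.213 mA.
Then V_GS = 2.79 V and V_DS = V_DD − I_D(R_D+R_S) = 19 − 0.213×2.85 = 18.4 V.
Saturation requires V_DS ≥ V_GS − V_t = 1.19 V; 18.4 ≥ 1.19 ✓.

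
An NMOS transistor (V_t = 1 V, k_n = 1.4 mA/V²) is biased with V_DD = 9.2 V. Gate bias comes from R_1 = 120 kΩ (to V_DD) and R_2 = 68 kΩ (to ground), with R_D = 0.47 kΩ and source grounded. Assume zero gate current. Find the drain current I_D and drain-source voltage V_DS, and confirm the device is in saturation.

I_D ≈ 3.8 mA, V_DS ≈ 7.4 V

V_G = V_DD·R_2/(R_1+R_2) = 9.2×68/188 = 3.33 V. With the source grounded, V_GS = V_G = 3.33 V.
Assume saturation: I_D = (k_n/2)(V_GS − V_t)² = (1.4/2)×(3.33 − 1)² = 0.7×2.33² = 3.79 mA.
V_DS = V_DD − I_D·R_D = 9.2 − 3.79×0.47 = 7.42 V.
Saturation requires V_DS ≥ V_GS − V_t = 2.33 V; 7.42 ≥ 2.33 ✓.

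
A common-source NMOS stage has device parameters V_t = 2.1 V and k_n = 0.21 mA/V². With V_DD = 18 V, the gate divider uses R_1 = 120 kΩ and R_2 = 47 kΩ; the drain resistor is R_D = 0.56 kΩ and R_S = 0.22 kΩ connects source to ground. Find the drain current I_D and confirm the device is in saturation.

I_D ≈ 0.82 mA

V_G = V_DD·R_2/(R_1+R_2) = 18×47/167 = 5.07 V.
Assume saturation: I_D = (k_n/2)(V_GS − V_t)² with V_GS = V_G − I_D·R_S = 5.07 − 0.22·I_D.
Substituting gives 0.00508·I_D² − 1.14·I_D + 0.924 = 0, with roots I_D = 0.815 or 223 mA.
The root I_D = 223 mA gives V_GS = -44 V ≤ V_t, so take I_D = 0.815 mA.
Then V_GS = 4.89 V and V_DS = V_DD − I_D(R_D+R_S) = 18 − 0.815×0.78 = 17.4 V.
Saturation requires V_DS ≥ V_GS − V_t = 2.79 V; 17.4 ≥ 2.79 ✓.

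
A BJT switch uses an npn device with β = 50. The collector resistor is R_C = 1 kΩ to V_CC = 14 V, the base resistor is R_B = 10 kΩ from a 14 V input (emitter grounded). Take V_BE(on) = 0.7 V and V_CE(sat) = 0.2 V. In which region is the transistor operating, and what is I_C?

Assume active: I_B = (14 − 0.7)/10 = 1.33 mA, giving I_C = β·I_B = 66.5 mA.
But then V_CE = 14 − 66.5×1 = -52.5 V < V_CE(sat) = 0.2 V — impossible in the active region.
So the transistor is saturated. With V_CE = 0.2 V, I_C = (V_CC − 0.2)/R_C = 13.8/1 = 13.8 mA.
Check: β·I_B = 66.5 mA > I_C = 13.8 mA, confirming saturation.

saturation; I_C ≈ 14 mA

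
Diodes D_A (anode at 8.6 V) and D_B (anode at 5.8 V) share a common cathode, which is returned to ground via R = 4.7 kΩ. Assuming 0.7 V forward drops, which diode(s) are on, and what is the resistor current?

Assume both conduct. Then node N would need to be at both 8.6−0.7 = 7.9 V and 5.8−0.7 = 5.1 V, which is impossible.
Assume only D_A conducts: V_N = 8.6 − 0.7 = 7.9 V, so I_R = 7.9/4.7 = 1.68 mA.
Check D_B: its anode-to-cathode voltage is 5.8 − 7.9 = -2.1 V < 0.7 V, so it is off. The assumption is consistent.

Only D_A conducts; I_R ≈ 1.7 mA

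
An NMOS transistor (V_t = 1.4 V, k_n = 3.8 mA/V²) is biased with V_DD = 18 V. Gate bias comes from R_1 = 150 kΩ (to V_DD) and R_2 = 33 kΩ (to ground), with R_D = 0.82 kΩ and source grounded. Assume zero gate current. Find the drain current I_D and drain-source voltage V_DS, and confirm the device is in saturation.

V_G = V_DD·R_2/(R_1+R_2) = 18×33/183 = 3.25 V. With the source grounded, V_GS = V_G = 3.25 V.
Assume saturation: I_D = (k_n/2)(V_GS − V_t)² = (3.8/2)×(3.25 − 1.4)² = 1.9×1.85² = 6.47 mA.
V_DS = V_DD − I_D·R_D = 18 − 6.47×0.82 = 12.7 V.
Saturation requires V_DS ≥ V_GS − V_t = 1.85 V; 12.7 ≥ 1.85 ✓.

I_D ≈ 6.5 mA, V_DS ≈ 13 V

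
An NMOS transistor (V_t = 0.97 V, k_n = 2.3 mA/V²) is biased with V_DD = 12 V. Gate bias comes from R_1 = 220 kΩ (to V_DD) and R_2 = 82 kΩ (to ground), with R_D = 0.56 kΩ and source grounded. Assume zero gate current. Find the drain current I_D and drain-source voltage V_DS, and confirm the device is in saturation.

V_G = V_DD·R_2/(R_1+R_2) = 12×82/302 = 3.26 V. With the source grounded, V_GS = V_G = 3.26 V.
Assume saturation: I_D = (k_n/2)(V_GS − V_t)² = (2.3/2)×(3.26 − 0.97)² = 1.15×2.29² = 6.02 mA.
V_DS = V_DD − I_D·R_D = 12 − 6.02×0.56 = 8.63 V.
Saturation requires V_DS ≥ V_GS − V_t = 2.29 V; 8.63 ≥ 2.29 ✓.

I_D ≈ 6 mA, V_DS ≈ 8.6 V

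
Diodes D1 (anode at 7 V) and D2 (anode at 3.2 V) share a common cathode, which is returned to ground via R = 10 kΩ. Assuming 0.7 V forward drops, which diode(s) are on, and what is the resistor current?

Assume both conduct. Then node N would need to be at both 7−0.7 = 6.3 V and 3.2−0.7 = 2.5 V, which is impossible.
Assume only D1 conducts: V_N = 7 − 0.7 = 6.3 V, so I_R = 6.3/10 = 0.63 mA.
Check D2: its anode-to-cathode voltage is 3.2 − 6.3 = -3.1 V < 0.7 V, so it is off. The assumption is consistent.

Only D1 conducts; I_R ≈ 0.63 mA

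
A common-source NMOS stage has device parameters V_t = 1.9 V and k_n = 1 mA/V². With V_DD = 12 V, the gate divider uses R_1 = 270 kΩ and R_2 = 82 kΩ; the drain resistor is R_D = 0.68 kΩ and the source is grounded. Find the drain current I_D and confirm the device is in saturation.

I_D ≈ 0.4 mA

V_G = V_DD·R_2/(R_1+R_2) = 12×82/352 = 2.8 V. With the source grounded, V_GS = V_G = 2.8 V.
Assume saturation: I_D = (k_n/2)(V_GS − V_t)² = (1/2)×(2.8 − 1.9)² = 0.5×0.895² = 0.401 mA.
V_DS = V_DD − I_D·R_D = 12 − 0.401×0.68 = 11.7 V.
Saturation requires V_DS ≥ V_GS − V_t = 0.895 V; 11.7 ≥ 0.895 ✓.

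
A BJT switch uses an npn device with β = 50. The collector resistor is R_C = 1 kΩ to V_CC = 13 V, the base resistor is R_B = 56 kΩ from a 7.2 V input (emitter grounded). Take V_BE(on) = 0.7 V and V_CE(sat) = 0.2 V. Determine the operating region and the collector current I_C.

Assume active. Base-emitter loop: I_B = (V_BB − V_BE)/R_B = (7.2 − 0.7)/56 = 0.116 mA.
I_C = β·I_B = 50×0.116 = 5.8 mA.
V_CE = V_CC − I_C·R_C = 13 − 5.8×1 = 7.2 V > V_CE(sat), so the active-region assumption holds.

active; I_C ≈ 5.8 mA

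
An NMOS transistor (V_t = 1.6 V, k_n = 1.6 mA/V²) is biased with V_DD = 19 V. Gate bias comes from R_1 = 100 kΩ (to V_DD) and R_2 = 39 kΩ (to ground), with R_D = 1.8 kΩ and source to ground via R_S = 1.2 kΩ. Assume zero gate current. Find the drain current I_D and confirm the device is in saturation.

I_D ≈ 1.8 mA

V_G = V_DD·R_2/(R_1+R_2) = 19×39/139 = 5.33 V.
Assume saturation: I_D = (k_n/2)(V_GS − V_t)² with V_GS = V_G − I_D·R_S = 5.33 − 1.2·I_D.
Substituting gives 1.15·I_D² − 8.16·I_D + 11.1 = 0, with roots I_D = 1.84 or 5.24 mA.
The root I_D = 5.24 mA gives V_GS = -0.96 V ≤ V_t, so take I_D = 1.84 mA.
Then V_GS = 3.12 V and V_DS = V_DD − I_D(R_D+R_S) = 19 − 1.84×3 = 13.5 V.
Saturation requires V_DS ≥ V_GS − V_t = 1.52 V; 13.5 ≥ 1.52 ✓.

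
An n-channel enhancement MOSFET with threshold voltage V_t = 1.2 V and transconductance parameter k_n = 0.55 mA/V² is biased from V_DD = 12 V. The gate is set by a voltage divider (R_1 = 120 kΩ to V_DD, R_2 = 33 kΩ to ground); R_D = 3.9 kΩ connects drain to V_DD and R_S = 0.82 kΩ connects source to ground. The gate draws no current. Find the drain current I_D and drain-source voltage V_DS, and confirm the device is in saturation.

I_D ≈ 0.34 mA, V_DS ≈ 10 V

V_G = V_DD·R_2/(R_1+R_2) = 12×33/153 = 2.59 V.
Assume saturation: I_D = (k_n/2)(V_GS − V_t)² with V_GS = V_G − I_D·R_S = 2.59 − 0.82·I_D.
Substituting gives 0.185·I_D² − 1.63·I_D + 0.53 = 0, with roots I_D = 0.339 or 8.45 mA.
The root I_D = 8.45 mA gives V_GS = -4.34 V ≤ V_t, so take I_D = 0.339 mA.
Then V_GS = 2.31 V and V_DS = V_DD − I_D(R_D+R_S) = 12 − 0.339×4.72 = 10.4 V.
Saturation requires V_DS ≥ V_GS − V_t = 1.11 V; 10.4 ≥ 1.11 ✓.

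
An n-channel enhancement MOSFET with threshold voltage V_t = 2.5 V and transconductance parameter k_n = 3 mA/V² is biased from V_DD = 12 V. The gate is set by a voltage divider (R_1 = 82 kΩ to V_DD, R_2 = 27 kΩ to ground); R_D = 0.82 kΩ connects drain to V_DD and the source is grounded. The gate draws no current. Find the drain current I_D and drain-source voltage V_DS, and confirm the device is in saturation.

V_G = V_DD·R_2/(R_1+R_2) = 12×27/109 = 2.97 V. With the source grounded, V_GS = V_G = 2.97 V.
Assume saturation: I_D = (k_n/2)(V_GS − V_t)² = (3/2)×(2.97 − 2.5)² = 1.5×0.472² = 0.335 mA.
V_DS = V_DD − I_D·R_D = 12 − 0.335×0.82 = 11.7 V.
Saturation requires V_DS ≥ V_GS − V_t = 0.472 V; 11.7 ≥ 0.472 ✓.

I_D ≈ 0.33 mA, V_DS ≈ 12 V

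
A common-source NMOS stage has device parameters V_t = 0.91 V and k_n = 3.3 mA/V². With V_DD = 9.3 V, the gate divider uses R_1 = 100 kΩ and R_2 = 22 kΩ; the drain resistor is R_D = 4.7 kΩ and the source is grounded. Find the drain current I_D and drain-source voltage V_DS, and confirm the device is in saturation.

I_D ≈ 0.97 mA, V_DS ≈ 4.7 V

V_G = V_DD·R_2/(R_1+R_2) = 9.3×22/122 = 1.68 V. With the source grounded, V_GS = V_G = 1.68 V.
Assume saturation: I_D = (k_n/2)(V_GS − V_t)² = (3.3/2)×(1.68 − 0.91)² = 1.65×0.767² = 0.971 mA.
V_DS = V_DD − I_D·R_D = 9.3 − 0.971×4.7 = 4.74 V.
Saturation requires V_DS ≥ V_GS − V_t = 0.767 V; 4.74 ≥ 0.767 ✓.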